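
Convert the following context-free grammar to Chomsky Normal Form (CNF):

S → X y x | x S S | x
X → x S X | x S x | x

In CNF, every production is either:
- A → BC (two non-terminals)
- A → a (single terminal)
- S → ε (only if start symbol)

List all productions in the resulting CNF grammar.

TY → y; TX → x; S → x; X → x; S → X X0; X0 → TY TX; S → TX X1; X1 → S S; X → TX X2; X2 → S X; X → TX X3; X3 → S TX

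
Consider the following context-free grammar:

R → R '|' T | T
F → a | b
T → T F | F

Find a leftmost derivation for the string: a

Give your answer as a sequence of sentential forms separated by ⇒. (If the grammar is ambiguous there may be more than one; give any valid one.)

R ⇒ T ⇒ F ⇒ a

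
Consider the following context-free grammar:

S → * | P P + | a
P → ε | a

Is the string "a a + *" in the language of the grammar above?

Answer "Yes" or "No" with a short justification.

No - no valid derivation exists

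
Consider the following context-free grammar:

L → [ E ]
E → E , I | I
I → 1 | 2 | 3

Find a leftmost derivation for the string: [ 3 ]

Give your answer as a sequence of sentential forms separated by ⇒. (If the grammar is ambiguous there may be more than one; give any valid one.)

L ⇒ [ E ] ⇒ [ I ] ⇒ [ 3 ]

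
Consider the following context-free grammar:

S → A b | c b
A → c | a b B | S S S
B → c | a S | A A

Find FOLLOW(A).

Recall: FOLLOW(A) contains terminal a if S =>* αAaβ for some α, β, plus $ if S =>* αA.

We compute FOLLOW(A) using the standard algorithm.
FOLLOW(S) starts with {$}.
FIRST(A) = {a, c}
FIRST(B) = {a, c}
FIRST(S) = {a, c}
FOLLOW(A) = {a, b, c}
FOLLOW(B) = {a, b, c}
FOLLOW(S) = {$, a, b, c}
Therefore, FOLLOW(A) = {a, b, c}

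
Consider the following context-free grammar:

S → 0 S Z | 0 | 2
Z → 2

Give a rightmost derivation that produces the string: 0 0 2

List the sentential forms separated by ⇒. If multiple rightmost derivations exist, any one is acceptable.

S ⇒ 0 S Z ⇒ 0 S 2 ⇒ 0 0 2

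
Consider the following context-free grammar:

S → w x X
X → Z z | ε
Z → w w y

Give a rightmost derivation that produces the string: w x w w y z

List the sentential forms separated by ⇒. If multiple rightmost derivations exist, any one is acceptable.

S ⇒ w x X ⇒ w x Z z ⇒ w x w w y z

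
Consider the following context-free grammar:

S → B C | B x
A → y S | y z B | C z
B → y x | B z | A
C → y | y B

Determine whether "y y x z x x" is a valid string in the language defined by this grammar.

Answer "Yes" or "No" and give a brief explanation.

Yes - a valid derivation exists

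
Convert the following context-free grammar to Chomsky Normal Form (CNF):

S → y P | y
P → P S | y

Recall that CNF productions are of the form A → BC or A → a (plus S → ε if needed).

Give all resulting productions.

TY → y; S → y; P → y; S → TY P; P → P S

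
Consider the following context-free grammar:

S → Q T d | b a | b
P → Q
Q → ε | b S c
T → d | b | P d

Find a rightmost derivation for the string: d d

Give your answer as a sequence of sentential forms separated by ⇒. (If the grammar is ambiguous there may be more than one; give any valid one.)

S ⇒ Q T d ⇒ Q d d ⇒ d d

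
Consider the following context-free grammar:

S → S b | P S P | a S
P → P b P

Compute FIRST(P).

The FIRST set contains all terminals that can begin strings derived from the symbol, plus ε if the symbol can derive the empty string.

We compute FIRST(P) using the standard algorithm.
FIRST(P) = {}
FIRST(S) = {a}
Therefore, FIRST(P) = {}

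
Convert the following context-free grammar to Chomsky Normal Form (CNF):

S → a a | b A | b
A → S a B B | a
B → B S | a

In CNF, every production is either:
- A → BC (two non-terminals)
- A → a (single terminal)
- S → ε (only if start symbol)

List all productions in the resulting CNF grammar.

TA → a; TB → b; S → b; A → a; B → a; S → TA TA; S → TB A; A → S X0; X0 → TA X1; X1 → B B; B → B S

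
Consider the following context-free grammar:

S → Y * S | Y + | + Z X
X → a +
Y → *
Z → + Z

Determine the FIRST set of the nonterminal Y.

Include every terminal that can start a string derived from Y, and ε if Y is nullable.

We compute FIRST(Y) using the standard algorithm.
FIRST(S) = {*, +}
FIRST(X) = {a}
FIRST(Y) = {*}
FIRST(Z) = {+}
Therefore, FIRST(Y) = {*}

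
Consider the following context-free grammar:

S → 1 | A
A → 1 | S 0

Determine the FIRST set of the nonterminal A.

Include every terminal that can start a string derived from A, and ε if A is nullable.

We compute FIRST(A) using the standard algorithm.
FIRST(A) = {1}
FIRST(S) = {1}
Therefore, FIRST(A) = {1}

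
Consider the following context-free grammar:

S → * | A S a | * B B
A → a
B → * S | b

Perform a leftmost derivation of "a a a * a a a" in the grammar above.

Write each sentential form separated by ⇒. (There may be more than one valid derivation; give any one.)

S ⇒ A S a ⇒ a S a ⇒ a A S a a ⇒ a a S a a ⇒ a a A S a a a ⇒ a a a S a a a ⇒ a a a * a a a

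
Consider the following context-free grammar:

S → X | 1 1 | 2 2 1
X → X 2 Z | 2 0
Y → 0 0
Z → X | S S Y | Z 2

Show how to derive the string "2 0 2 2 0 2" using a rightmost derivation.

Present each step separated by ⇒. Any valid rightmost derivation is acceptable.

S ⇒ X ⇒ X 2 Z ⇒ X 2 Z 2 ⇒ X 2 X 2 ⇒ X 2 2 0 2 ⇒ 2 0 2 2 0 2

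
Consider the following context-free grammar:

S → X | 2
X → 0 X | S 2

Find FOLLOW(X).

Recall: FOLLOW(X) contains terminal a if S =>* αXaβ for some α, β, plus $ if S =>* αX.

We compute FOLLOW(X) using the standard algorithm.
FOLLOW(S) starts with {$}.
FIRST(S) = {0, 2}
FIRST(X) = {0, 2}
FOLLOW(S) = {$, 2}
FOLLOW(X) = {$, 2}
Therefore, FOLLOW(X) = {$, 2}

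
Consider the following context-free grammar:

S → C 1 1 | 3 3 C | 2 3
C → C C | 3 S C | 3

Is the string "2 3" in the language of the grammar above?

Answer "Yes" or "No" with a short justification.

Yes - a valid derivation exists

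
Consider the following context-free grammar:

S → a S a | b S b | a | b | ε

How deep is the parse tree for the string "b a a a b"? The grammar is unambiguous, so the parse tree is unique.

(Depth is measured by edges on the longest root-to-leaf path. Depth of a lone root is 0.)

3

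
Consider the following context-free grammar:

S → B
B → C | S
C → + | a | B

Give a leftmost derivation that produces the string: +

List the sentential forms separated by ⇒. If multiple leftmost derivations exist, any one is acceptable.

S ⇒ B ⇒ C ⇒ +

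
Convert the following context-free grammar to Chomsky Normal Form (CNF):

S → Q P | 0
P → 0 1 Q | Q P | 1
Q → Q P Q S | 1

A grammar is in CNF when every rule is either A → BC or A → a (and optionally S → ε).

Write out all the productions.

S → 0; T0 → 0; T1 → 1; P → 1; Q → 1; S → Q P; P → T0 X0; X0 → T1 Q; P → Q P; Q → Q X1; X1 → P X2; X2 → Q S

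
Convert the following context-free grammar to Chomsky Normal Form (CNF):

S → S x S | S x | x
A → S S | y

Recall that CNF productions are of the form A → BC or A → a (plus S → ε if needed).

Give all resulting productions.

TX → x; S → x; A → y; S → S X0; X0 → TX S; S → S TX; A → S S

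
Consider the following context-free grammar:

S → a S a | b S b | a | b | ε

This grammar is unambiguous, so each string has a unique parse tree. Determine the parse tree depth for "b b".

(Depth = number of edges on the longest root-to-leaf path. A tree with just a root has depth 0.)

2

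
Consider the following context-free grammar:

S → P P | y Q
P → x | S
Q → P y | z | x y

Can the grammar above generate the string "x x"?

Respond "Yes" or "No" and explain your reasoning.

Yes - a valid derivation exists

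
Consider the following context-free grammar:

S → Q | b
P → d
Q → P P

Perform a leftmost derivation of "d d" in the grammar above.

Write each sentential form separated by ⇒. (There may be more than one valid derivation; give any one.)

S ⇒ Q ⇒ P P ⇒ d P ⇒ d d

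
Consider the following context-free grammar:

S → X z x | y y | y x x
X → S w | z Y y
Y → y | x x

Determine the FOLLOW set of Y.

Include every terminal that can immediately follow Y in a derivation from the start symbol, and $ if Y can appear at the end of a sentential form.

We compute FOLLOW(Y) using the standard algorithm.
FOLLOW(S) starts with {$}.
FIRST(S) = {y, z}
FIRST(X) = {y, z}
FIRST(Y) = {x, y}
FOLLOW(S) = {$, w}
FOLLOW(X) = {z}
FOLLOW(Y) = {y}
Therefore, FOLLOW(Y) = {y}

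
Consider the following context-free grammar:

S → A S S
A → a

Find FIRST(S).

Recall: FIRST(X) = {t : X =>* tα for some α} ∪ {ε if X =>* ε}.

We compute FIRST(S) using the standard algorithm.
FIRST(A) = {a}
FIRST(S) = {a}
Therefore, FIRST(S) = {a}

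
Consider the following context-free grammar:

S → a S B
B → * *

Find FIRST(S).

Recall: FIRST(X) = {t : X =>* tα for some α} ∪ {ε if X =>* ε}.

We compute FIRST(S) using the standard algorithm.
FIRST(B) = {*}
FIRST(S) = {a}
Therefore, FIRST(S) = {a}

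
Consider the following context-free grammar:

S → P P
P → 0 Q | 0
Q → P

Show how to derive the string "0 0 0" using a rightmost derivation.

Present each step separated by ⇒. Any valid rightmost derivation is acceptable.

S ⇒ P P ⇒ P 0 Q ⇒ P 0 P ⇒ P 0 0 ⇒ 0 0 0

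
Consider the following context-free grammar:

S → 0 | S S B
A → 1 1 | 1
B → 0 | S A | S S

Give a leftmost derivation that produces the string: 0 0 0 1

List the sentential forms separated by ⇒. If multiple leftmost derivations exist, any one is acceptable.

S ⇒ S S B ⇒ 0 S B ⇒ 0 0 B ⇒ 0 0 S A ⇒ 0 0 0 A ⇒ 0 0 0 1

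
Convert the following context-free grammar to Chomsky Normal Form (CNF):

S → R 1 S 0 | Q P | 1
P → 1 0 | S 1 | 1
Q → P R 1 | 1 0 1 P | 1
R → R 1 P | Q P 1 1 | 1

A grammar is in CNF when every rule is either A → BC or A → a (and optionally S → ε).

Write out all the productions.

T1 → 1; T0 → 0; S → 1; P → 1; Q → 1; R → 1; S → R X0; X0 → T1 X1; X1 → S T0; S → Q P; P → T1 T0; P → S T1; Q → P X2; X2 → R T1; Q → T1 X3; X3 → T0 X4; X4 → T1 P; R → R X5; X5 → T1 P; R → Q X6; X6 → P X7; X7 → T1 T1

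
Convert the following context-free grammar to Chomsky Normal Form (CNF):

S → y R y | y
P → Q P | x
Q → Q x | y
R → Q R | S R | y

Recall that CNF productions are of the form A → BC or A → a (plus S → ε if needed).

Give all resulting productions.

TY → y; S → y; P → x; TX → x; Q → y; R → y; S → TY X0; X0 → R TY; P → Q P; Q → Q TX; R → Q R; R → S R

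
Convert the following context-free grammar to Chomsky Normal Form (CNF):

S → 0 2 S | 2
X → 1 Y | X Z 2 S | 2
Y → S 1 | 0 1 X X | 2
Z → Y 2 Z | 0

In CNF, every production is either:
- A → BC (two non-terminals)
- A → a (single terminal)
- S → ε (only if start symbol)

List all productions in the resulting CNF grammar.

T0 → 0; T2 → 2; S → 2; T1 → 1; X → 2; Y → 2; Z → 0; S → T0 X0; X0 → T2 S; X → T1 Y; X → X X1; X1 → Z X2; X2 → T2 S; Y → S T1; Y → T0 X3; X3 → T1 X4; X4 → X X; Z → Y X5; X5 → T2 Z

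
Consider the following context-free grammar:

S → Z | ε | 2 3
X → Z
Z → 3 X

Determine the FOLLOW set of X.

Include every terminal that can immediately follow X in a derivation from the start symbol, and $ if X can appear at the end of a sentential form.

We compute FOLLOW(X) using the standard algorithm.
FOLLOW(S) starts with {$}.
FIRST(S) = {2, 3, ε}
FIRST(X) = {3}
FIRST(Z) = {3}
FOLLOW(S) = {$}
FOLLOW(X) = {$}
FOLLOW(Z) = {$}
Therefore, FOLLOW(X) = {$}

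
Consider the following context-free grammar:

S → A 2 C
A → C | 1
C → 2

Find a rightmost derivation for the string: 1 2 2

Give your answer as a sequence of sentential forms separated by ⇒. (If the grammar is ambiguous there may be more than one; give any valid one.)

S ⇒ A 2 C ⇒ A 2 2 ⇒ 1 2 2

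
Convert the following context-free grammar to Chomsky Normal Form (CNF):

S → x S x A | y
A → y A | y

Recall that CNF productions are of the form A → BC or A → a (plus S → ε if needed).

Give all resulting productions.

TX → x; S → y; TY → y; A → y; S → TX X0; X0 → S X1; X1 → TX A; A → TY A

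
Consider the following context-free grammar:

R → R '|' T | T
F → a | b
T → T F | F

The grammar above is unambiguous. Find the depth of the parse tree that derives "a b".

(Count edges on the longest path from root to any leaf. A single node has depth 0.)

4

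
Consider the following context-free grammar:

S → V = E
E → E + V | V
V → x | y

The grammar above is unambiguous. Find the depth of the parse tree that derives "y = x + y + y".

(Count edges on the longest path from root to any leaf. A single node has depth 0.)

5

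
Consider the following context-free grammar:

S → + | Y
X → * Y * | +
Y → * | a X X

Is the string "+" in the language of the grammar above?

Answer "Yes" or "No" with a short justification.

Yes - a valid derivation exists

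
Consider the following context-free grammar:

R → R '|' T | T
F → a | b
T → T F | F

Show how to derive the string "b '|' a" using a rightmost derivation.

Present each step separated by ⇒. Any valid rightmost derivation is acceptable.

R ⇒ R '|' T ⇒ R '|' F ⇒ R '|' a ⇒ T '|' a ⇒ F '|' a ⇒ b '|' a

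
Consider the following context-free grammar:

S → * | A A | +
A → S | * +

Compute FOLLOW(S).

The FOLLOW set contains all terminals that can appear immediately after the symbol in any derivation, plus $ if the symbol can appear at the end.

We compute FOLLOW(S) using the standard algorithm.
FOLLOW(S) starts with {$}.
FIRST(A) = {*, +}
FIRST(S) = {*, +}
FOLLOW(A) = {$, *, +}
FOLLOW(S) = {$, *, +}
Therefore, FOLLOW(S) = {$, *, +}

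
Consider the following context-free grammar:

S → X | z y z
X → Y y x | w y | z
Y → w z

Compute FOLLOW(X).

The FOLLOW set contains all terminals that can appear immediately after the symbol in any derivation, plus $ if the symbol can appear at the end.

We compute FOLLOW(X) using the standard algorithm.
FOLLOW(S) starts with {$}.
FIRST(S) = {w, z}
FIRST(X) = {w, z}
FIRST(Y) = {w}
FOLLOW(S) = {$}
FOLLOW(X) = {$}
FOLLOW(Y) = {y}
Therefore, FOLLOW(X) = {$}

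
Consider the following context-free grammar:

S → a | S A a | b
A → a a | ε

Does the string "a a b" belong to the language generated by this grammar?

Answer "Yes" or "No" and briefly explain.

No - no valid derivation exists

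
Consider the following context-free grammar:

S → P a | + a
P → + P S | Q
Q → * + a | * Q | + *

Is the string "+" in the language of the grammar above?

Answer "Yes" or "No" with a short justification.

No - no valid derivation exists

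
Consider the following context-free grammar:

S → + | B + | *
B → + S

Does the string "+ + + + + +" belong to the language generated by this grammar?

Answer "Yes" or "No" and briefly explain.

No - no valid derivation exists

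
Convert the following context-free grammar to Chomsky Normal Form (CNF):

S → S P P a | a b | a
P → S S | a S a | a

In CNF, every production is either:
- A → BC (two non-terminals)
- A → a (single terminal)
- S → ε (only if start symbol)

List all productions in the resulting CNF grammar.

TA → a; TB → b; S → a; P → a; S → S X0; X0 → P X1; X1 → P TA; S → TA TB; P → S S; P → TA X2; X2 → S TA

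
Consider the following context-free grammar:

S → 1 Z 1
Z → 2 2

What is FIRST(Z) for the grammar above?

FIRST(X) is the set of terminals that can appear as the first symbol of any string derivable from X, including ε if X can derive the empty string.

We compute FIRST(Z) using the standard algorithm.
FIRST(S) = {1}
FIRST(Z) = {2}
Therefore, FIRST(Z) = {2}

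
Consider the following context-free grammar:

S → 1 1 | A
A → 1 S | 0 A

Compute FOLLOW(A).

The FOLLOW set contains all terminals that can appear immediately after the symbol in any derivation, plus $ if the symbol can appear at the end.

We compute FOLLOW(A) using the standard algorithm.
FOLLOW(S) starts with {$}.
FIRST(A) = {0, 1}
FIRST(S) = {0, 1}
FOLLOW(A) = {$}
FOLLOW(S) = {$}
Therefore, FOLLOW(A) = {$}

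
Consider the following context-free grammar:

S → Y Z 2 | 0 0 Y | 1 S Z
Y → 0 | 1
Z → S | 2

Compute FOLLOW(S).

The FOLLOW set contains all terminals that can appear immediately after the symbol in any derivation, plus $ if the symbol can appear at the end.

We compute FOLLOW(S) using the standard algorithm.
FOLLOW(S) starts with {$}.
FIRST(S) = {0, 1}
FIRST(Y) = {0, 1}
FIRST(Z) = {0, 1, 2}
FOLLOW(S) = {$, 0, 1, 2}
FOLLOW(Y) = {$, 0, 1, 2}
FOLLOW(Z) = {$, 0, 1, 2}
Therefore, FOLLOW(S) = {$, 0, 1, 2}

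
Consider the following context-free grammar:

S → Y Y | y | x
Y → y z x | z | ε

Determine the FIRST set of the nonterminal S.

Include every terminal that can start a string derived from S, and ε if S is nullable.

We compute FIRST(S) using the standard algorithm.
FIRST(S) = {x, y, z, ε}
FIRST(Y) = {y, z, ε}
Therefore, FIRST(S) = {x, y, z, ε}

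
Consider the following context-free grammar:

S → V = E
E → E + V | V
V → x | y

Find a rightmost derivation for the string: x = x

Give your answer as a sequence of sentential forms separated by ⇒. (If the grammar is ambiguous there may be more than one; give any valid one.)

S ⇒ V = E ⇒ V = V ⇒ V = x ⇒ x = x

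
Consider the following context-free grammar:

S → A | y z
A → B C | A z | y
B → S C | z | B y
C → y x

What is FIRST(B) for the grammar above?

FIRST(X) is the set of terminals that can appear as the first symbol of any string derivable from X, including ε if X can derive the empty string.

We compute FIRST(B) using the standard algorithm.
FIRST(A) = {y, z}
FIRST(B) = {y, z}
FIRST(C) = {y}
FIRST(S) = {y, z}
Therefore, FIRST(B) = {y, z}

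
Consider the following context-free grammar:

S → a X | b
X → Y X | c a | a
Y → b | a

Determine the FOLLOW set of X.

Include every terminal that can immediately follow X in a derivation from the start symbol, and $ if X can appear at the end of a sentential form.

We compute FOLLOW(X) using the standard algorithm.
FOLLOW(S) starts with {$}.
FIRST(S) = {a, b}
FIRST(X) = {a, b, c}
FIRST(Y) = {a, b}
FOLLOW(S) = {$}
FOLLOW(X) = {$}
FOLLOW(Y) = {a, b, c}
Therefore, FOLLOW(X) = {$}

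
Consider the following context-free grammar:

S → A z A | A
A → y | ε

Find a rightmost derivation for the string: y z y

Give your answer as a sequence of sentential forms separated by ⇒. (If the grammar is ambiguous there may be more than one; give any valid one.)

S ⇒ A z A ⇒ A z y ⇒ y z y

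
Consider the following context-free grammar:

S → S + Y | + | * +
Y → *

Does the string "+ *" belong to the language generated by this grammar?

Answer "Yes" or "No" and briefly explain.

No - no valid derivation exists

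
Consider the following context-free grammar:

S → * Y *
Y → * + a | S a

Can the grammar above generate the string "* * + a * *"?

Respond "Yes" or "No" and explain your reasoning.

No - no valid derivation exists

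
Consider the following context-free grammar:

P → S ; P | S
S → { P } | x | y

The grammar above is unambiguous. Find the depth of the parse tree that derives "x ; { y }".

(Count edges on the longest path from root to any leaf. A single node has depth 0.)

5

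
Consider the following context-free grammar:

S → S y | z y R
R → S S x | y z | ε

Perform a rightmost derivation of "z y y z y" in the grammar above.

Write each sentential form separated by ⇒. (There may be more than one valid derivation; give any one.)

S ⇒ S y ⇒ z y R y ⇒ z y y z y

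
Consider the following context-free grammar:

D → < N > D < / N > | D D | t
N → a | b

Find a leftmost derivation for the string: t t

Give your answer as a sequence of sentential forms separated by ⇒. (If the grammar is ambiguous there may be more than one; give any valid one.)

D ⇒ D D ⇒ t D ⇒ t t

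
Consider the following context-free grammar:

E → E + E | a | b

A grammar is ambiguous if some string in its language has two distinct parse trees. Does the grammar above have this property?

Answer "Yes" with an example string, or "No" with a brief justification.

Yes - the string 'b + a + b + a' has two distinct parse trees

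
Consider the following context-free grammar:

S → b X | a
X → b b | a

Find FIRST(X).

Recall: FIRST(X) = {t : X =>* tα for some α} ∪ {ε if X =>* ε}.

We compute FIRST(X) using the standard algorithm.
FIRST(S) = {a, b}
FIRST(X) = {a, b}
Therefore, FIRST(X) = {a, b}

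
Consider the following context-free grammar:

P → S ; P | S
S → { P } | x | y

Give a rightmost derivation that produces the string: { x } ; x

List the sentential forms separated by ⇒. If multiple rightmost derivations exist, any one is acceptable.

P ⇒ S ; P ⇒ S ; S ⇒ S ; x ⇒ { P } ; x ⇒ { S } ; x ⇒ { x } ; x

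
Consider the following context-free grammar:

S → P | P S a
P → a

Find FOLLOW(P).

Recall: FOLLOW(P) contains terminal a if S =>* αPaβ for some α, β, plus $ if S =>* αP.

We compute FOLLOW(P) using the standard algorithm.
FOLLOW(S) starts with {$}.
FIRST(P) = {a}
FIRST(S) = {a}
FOLLOW(P) = {$, a}
FOLLOW(S) = {$, a}
Therefore, FOLLOW(P) = {$, a}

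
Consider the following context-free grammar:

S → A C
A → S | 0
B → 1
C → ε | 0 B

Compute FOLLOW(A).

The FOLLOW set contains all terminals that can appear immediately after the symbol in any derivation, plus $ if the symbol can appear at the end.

We compute FOLLOW(A) using the standard algorithm.
FOLLOW(S) starts with {$}.
FIRST(A) = {0}
FIRST(B) = {1}
FIRST(C) = {0, ε}
FIRST(S) = {0}
FOLLOW(A) = {$, 0}
FOLLOW(B) = {$, 0}
FOLLOW(C) = {$, 0}
FOLLOW(S) = {$, 0}
Therefore, FOLLOW(A) = {$, 0}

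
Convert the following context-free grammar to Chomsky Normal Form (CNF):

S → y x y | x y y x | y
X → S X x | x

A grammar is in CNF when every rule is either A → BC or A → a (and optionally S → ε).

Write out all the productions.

TY → y; TX → x; S → y; X → x; S → TY X0; X0 → TX TY; S → TX X1; X1 → TY X2; X2 → TY TX; X → S X3; X3 → X TX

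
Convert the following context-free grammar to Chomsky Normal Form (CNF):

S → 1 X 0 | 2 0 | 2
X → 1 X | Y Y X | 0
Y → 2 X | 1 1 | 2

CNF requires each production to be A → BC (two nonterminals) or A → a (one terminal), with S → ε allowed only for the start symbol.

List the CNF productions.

T1 → 1; T0 → 0; T2 → 2; S → 2; X → 0; Y → 2; S → T1 X0; X0 → X T0; S → T2 T0; X → T1 X; X → Y X1; X1 → Y X; Y → T2 X; Y → T1 T1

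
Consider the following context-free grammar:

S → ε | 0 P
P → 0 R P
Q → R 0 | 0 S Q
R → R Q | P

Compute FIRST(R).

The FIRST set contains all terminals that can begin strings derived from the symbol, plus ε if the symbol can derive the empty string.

We compute FIRST(R) using the standard algorithm.
FIRST(P) = {0}
FIRST(Q) = {0}
FIRST(R) = {0}
FIRST(S) = {0, ε}
Therefore, FIRST(R) = {0}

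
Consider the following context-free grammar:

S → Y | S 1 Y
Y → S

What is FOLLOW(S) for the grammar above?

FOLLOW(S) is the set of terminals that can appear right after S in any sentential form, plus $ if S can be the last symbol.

We compute FOLLOW(S) using the standard algorithm.
FOLLOW(S) starts with {$}.
FIRST(S) = {}
FIRST(Y) = {}
FOLLOW(S) = {$, 1}
FOLLOW(Y) = {$, 1}
Therefore, FOLLOW(S) = {$, 1}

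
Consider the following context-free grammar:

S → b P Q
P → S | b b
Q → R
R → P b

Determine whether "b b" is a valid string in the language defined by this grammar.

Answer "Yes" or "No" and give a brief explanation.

No - no valid derivation exists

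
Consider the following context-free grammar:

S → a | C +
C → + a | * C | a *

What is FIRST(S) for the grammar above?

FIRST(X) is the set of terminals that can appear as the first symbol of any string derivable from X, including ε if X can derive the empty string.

We compute FIRST(S) using the standard algorithm.
FIRST(C) = {*, +, a}
FIRST(S) = {*, +, a}
Therefore, FIRST(S) = {*, +, a}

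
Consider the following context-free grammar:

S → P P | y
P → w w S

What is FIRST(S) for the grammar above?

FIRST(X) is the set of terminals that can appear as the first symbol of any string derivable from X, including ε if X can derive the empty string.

We compute FIRST(S) using the standard algorithm.
FIRST(P) = {w}
FIRST(S) = {w, y}
Therefore, FIRST(S) = {w, y}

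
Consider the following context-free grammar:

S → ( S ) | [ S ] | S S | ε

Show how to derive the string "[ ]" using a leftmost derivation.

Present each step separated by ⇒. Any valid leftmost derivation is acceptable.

S ⇒ S S ⇒ [ S ] S ⇒ [ ] S ⇒ [ ]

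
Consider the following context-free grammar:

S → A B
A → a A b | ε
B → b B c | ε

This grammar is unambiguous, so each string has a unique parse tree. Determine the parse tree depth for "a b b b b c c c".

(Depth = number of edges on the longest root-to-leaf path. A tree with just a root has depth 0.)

5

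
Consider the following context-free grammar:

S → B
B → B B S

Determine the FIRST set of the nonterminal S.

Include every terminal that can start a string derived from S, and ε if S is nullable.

We compute FIRST(S) using the standard algorithm.
FIRST(B) = {}
FIRST(S) = {}
Therefore, FIRST(S) = {}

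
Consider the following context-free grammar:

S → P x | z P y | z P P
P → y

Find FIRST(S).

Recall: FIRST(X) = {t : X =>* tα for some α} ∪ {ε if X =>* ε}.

We compute FIRST(S) using the standard algorithm.
FIRST(P) = {y}
FIRST(S) = {y, z}
Therefore, FIRST(S) = {y, z}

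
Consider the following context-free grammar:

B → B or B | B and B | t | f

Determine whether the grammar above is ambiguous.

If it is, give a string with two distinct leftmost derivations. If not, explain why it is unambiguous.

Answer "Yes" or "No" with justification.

Yes - the string 'f and f or f' has two distinct leftmost derivations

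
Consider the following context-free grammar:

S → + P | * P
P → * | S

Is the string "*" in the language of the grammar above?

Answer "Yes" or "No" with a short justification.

No - no valid derivation exists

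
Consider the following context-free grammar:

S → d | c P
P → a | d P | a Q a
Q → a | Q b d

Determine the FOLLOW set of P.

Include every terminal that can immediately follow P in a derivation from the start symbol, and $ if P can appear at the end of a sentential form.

We compute FOLLOW(P) using the standard algorithm.
FOLLOW(S) starts with {$}.
FIRST(P) = {a, d}
FIRST(Q) = {a}
FIRST(S) = {c, d}
FOLLOW(P) = {$}
FOLLOW(Q) = {a, b}
FOLLOW(S) = {$}
Therefore, FOLLOW(P) = {$}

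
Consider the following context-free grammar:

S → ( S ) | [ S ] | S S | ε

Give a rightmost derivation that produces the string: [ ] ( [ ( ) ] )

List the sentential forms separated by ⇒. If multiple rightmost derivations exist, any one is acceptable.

S ⇒ S S ⇒ S ( S ) ⇒ S ( [ S ] ) ⇒ S ( [ ( S ) ] ) ⇒ S ( [ ( ) ] ) ⇒ [ S ] ( [ ( ) ] ) ⇒ [ ] ( [ ( ) ] )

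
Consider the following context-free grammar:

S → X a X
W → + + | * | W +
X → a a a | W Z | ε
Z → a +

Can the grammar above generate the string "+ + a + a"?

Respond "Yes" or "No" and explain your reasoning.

Yes - a valid derivation exists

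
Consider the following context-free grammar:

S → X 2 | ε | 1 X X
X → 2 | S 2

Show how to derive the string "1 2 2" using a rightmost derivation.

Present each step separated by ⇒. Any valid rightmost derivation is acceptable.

S ⇒ 1 X X ⇒ 1 X 2 ⇒ 1 2 2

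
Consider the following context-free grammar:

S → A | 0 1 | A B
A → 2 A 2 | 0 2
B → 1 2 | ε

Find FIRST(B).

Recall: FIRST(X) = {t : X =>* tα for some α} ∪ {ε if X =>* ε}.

We compute FIRST(B) using the standard algorithm.
FIRST(A) = {0, 2}
FIRST(B) = {1, ε}
FIRST(S) = {0, 2}
Therefore, FIRST(B) = {1, ε}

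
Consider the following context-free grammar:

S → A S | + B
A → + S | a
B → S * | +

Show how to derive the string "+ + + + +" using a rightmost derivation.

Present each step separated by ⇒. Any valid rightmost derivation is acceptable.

S ⇒ A S ⇒ A + B ⇒ A + + ⇒ + S + + ⇒ + + B + + ⇒ + + + + +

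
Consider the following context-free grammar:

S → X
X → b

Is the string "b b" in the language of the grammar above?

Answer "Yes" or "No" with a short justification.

No - no valid derivation exists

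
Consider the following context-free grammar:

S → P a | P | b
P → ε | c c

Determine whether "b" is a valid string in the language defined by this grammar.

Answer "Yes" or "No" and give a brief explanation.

Yes - a valid derivation exists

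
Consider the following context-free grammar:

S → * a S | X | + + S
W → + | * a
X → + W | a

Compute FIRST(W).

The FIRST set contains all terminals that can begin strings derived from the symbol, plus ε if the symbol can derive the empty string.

We compute FIRST(W) using the standard algorithm.
FIRST(S) = {*, +, a}
FIRST(W) = {*, +}
FIRST(X) = {+, a}
Therefore, FIRST(W) = {*, +}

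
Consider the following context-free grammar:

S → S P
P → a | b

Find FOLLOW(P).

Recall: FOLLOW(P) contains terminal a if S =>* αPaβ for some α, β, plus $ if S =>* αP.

We compute FOLLOW(P) using the standard algorithm.
FOLLOW(S) starts with {$}.
FIRST(P) = {a, b}
FIRST(S) = {}
FOLLOW(P) = {$, a, b}
FOLLOW(S) = {$, a, b}
Therefore, FOLLOW(P) = {$, a, b}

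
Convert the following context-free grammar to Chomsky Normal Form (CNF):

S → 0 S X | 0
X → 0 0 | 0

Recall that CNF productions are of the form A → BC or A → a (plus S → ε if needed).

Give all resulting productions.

T0 → 0; S → 0; X → 0; S → T0 X0; X0 → S X; X → T0 T0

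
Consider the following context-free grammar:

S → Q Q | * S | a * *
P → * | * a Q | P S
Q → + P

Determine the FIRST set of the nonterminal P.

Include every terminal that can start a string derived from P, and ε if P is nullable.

We compute FIRST(P) using the standard algorithm.
FIRST(P) = {*}
FIRST(Q) = {+}
FIRST(S) = {*, +, a}
Therefore, FIRST(P) = {*}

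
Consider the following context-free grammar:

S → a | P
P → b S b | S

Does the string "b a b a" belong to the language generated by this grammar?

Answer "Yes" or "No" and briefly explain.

No - no valid derivation exists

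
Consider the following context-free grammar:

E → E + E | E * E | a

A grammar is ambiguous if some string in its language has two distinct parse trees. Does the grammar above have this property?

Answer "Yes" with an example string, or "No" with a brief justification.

Yes - the string 'a + a * a + a' has two distinct parse trees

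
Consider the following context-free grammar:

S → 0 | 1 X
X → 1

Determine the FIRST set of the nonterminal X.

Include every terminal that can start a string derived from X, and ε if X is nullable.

We compute FIRST(X) using the standard algorithm.
FIRST(S) = {0, 1}
FIRST(X) = {1}
Therefore, FIRST(X) = {1}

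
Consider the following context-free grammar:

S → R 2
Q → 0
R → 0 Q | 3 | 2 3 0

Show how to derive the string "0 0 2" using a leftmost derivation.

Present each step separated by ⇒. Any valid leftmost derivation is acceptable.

S ⇒ R 2 ⇒ 0 Q 2 ⇒ 0 0 2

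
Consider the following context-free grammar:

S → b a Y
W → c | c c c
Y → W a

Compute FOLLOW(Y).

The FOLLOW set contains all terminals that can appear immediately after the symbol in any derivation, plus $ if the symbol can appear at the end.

We compute FOLLOW(Y) using the standard algorithm.
FOLLOW(S) starts with {$}.
FIRST(S) = {b}
FIRST(W) = {c}
FIRST(Y) = {c}
FOLLOW(S) = {$}
FOLLOW(W) = {a}
FOLLOW(Y) = {$}
Therefore, FOLLOW(Y) = {$}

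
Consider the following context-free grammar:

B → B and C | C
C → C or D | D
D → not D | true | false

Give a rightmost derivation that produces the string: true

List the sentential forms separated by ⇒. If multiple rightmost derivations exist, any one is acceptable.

B ⇒ C ⇒ D ⇒ true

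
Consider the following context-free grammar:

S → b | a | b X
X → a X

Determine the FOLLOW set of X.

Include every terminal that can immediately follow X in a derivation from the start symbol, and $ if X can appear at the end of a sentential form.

We compute FOLLOW(X) using the standard algorithm.
FOLLOW(S) starts with {$}.
FIRST(S) = {a, b}
FIRST(X) = {a}
FOLLOW(S) = {$}
FOLLOW(X) = {$}
Therefore, FOLLOW(X) = {$}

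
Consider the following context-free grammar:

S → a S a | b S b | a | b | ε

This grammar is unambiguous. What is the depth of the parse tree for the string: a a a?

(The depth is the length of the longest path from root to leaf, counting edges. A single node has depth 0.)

2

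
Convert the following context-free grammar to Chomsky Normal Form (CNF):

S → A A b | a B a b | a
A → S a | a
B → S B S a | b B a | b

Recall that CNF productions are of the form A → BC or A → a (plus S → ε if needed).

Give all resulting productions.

TB → b; TA → a; S → a; A → a; B → b; S → A X0; X0 → A TB; S → TA X1; X1 → B X2; X2 → TA TB; A → S TA; B → S X3; X3 → B X4; X4 → S TA; B → TB X5; X5 → B TA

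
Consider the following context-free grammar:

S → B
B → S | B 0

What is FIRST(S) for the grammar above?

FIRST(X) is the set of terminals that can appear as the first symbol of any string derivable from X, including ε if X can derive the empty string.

We compute FIRST(S) using the standard algorithm.
FIRST(B) = {}
FIRST(S) = {}
Therefore, FIRST(S) = {}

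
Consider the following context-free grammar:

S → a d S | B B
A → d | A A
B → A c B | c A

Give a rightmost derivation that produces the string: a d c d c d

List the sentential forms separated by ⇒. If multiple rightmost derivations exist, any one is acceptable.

S ⇒ a d S ⇒ a d B B ⇒ a d B c A ⇒ a d B c d ⇒ a d c A c d ⇒ a d c d c d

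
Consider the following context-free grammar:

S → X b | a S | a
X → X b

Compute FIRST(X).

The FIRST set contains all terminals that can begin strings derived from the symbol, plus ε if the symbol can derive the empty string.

We compute FIRST(X) using the standard algorithm.
FIRST(S) = {a}
FIRST(X) = {}
Therefore, FIRST(X) = {}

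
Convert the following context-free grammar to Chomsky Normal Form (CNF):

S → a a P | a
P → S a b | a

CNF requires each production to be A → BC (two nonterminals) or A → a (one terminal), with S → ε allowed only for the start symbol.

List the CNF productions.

TA → a; S → a; TB → b; P → a; S → TA X0; X0 → TA P; P → S X1; X1 → TA TB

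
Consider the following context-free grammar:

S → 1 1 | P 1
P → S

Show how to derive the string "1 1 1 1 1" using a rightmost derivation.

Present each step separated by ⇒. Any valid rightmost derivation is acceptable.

S ⇒ P 1 ⇒ S 1 ⇒ P 1 1 ⇒ S 1 1 ⇒ P 1 1 1 ⇒ S 1 1 1 ⇒ 1 1 1 1 1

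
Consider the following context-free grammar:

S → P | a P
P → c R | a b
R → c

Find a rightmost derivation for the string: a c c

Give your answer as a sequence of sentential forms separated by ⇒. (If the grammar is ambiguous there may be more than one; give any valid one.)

S ⇒ a P ⇒ a c R ⇒ a c c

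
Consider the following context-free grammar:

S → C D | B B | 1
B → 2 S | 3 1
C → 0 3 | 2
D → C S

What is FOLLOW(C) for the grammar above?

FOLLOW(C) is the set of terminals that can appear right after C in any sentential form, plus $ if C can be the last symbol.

We compute FOLLOW(C) using the standard algorithm.
FOLLOW(S) starts with {$}.
FIRST(B) = {2, 3}
FIRST(C) = {0, 2}
FIRST(D) = {0, 2}
FIRST(S) = {0, 1, 2, 3}
FOLLOW(B) = {$, 2, 3}
FOLLOW(C) = {0, 1, 2, 3}
FOLLOW(D) = {$, 2, 3}
FOLLOW(S) = {$, 2, 3}
Therefore, FOLLOW(C) = {0, 1, 2, 3}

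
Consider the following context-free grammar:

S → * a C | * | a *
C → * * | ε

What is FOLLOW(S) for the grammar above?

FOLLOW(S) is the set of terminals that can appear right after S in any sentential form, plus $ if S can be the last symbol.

We compute FOLLOW(S) using the standard algorithm.
FOLLOW(S) starts with {$}.
FIRST(C) = {*, ε}
FIRST(S) = {*, a}
FOLLOW(C) = {$}
FOLLOW(S) = {$}
Therefore, FOLLOW(S) = {$}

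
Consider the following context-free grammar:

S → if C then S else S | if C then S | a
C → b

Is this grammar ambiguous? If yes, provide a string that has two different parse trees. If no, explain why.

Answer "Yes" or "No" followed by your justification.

Yes - the string 'if b then if b then if b then a else a' has two distinct leftmost derivations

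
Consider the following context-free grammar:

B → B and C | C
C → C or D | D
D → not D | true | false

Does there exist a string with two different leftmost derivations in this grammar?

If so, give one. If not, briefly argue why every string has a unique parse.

No - every string in the language has a unique leftmost derivation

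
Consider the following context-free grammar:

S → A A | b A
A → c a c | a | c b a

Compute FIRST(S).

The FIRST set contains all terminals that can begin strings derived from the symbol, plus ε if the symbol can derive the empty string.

We compute FIRST(S) using the standard algorithm.
FIRST(A) = {a, c}
FIRST(S) = {a, b, c}
Therefore, FIRST(S) = {a, b, c}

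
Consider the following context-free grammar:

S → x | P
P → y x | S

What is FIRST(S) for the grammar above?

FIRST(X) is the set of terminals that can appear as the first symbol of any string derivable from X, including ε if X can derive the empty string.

We compute FIRST(S) using the standard algorithm.
FIRST(P) = {x, y}
FIRST(S) = {x, y}
Therefore, FIRST(S) = {x, y}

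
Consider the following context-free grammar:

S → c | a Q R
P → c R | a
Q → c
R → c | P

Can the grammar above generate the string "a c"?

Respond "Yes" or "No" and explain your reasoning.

No - no valid derivation exists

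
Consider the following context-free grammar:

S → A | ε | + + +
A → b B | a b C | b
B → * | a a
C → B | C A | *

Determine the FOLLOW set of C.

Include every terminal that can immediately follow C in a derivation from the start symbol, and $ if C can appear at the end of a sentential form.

We compute FOLLOW(C) using the standard algorithm.
FOLLOW(S) starts with {$}.
FIRST(A) = {a, b}
FIRST(B) = {*, a}
FIRST(C) = {*, a}
FIRST(S) = {+, a, b, ε}
FOLLOW(A) = {$, a, b}
FOLLOW(B) = {$, a, b}
FOLLOW(C) = {$, a, b}
FOLLOW(S) = {$}
Therefore, FOLLOW(C) = {$, a, b}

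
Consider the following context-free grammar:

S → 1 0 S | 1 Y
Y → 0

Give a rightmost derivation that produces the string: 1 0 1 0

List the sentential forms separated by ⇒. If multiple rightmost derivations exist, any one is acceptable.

S ⇒ 1 0 S ⇒ 1 0 1 Y ⇒ 1 0 1 0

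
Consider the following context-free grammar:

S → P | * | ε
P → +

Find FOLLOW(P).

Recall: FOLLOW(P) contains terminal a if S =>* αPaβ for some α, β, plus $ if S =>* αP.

We compute FOLLOW(P) using the standard algorithm.
FOLLOW(S) starts with {$}.
FIRST(P) = {+}
FIRST(S) = {*, +, ε}
FOLLOW(P) = {$}
FOLLOW(S) = {$}
Therefore, FOLLOW(P) = {$}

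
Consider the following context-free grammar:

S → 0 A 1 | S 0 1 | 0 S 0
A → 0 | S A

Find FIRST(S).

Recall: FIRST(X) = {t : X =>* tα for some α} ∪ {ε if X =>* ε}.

We compute FIRST(S) using the standard algorithm.
FIRST(A) = {0}
FIRST(S) = {0}
Therefore, FIRST(S) = {0}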